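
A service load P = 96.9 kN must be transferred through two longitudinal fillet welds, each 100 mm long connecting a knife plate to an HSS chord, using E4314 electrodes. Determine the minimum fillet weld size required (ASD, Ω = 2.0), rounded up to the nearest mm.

E43XX → F_EXX = 430 MPa.
Total weld length L = 200 mm.
Required throat t_e = P × Ω / (0.6 F_EXX × L) = 96.9 × 2.0 / (0.6 × 430 × 200 × 10⁻³) = 3.756 mm.
Required leg w = t_e / 0.707 = 5.312 mm → use 6 mm.

w = 6 mm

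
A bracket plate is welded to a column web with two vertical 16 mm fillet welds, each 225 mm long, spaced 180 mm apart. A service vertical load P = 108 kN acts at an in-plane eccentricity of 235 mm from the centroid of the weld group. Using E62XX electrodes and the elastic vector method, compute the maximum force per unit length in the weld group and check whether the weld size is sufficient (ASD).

f_max ≈ 831 N/mm; adequate

E62XX → F_EXX = 620 MPa.
Total weld length L_w = 450 mm. Treat welds as unit-width lines.
Polar moment about centroid: J = 2[d³/12 + d(b/2)²] = 2[225³/12 + 225×90²] = 5543000 mm³.
Direct shear f_v = P/L_w = 108×10³ / 450 = 240 N/mm (vertical).
Torsion M = P·e = 108×10³ × 235 = 25380000 N·mm.
Critical point at (x, y) = (90, 112.5) from centroid. f_tx = M·y/J = 515.1 N/mm; f_ty = M·x/J = 412.1 N/mm.
Resultant f_max = √[f_tx² + (f_v + f_ty)²] = √[515.1² + (240 + 412.1)²] = 830.9 N/mm.
Capacity per unit length: r_n/Ω = (1/2.0) × 0.6 × 620 × (0.707 × 16) = 2104 N/mm.
830.9 ≤ 2104 → adequate.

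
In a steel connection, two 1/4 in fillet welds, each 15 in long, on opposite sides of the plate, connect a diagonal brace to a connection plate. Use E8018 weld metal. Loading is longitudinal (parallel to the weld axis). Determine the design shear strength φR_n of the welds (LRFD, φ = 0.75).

E80XX → F_EXX = 80 ksi.
Effective throat t_e = 0.707 × 0.25 = 0.1767 in.
Total length L = 30 in; A_we = 0.1767 × 30 = 5.302 in².
F_nw = 0.6 F_EXX = 0.6 × 80 = 48 ksi.
φR_n = 0.75 × 48 × 5.302 = 190.9 kip.

φR_n ≈ 191 kip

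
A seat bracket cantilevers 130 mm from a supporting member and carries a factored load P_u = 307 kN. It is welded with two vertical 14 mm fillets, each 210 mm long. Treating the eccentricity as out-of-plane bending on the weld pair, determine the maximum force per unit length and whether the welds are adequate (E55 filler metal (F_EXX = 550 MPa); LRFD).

L_w = 2 × 210 = 420 mm; section modulus (unit throat) S = 2 × L²/6 = 14700 mm².
Direct shear f_v = P/L_w = 307×10³/420 = 731 N/mm.
Moment M = P × e = 307×10³ × 130 = 39910000 N·mm; bending f_b = M/S = 2715 N/mm.
f_max = √(f_v² + f_b²) = √(731² + 2715²) = 2812 N/mm.
φr_n = 0.75 × 0.6 × 550 × (0.707 × 14) = 2450 N/mm → NOT adequate.

f_max ≈ 2810 N/mm; NOT adequate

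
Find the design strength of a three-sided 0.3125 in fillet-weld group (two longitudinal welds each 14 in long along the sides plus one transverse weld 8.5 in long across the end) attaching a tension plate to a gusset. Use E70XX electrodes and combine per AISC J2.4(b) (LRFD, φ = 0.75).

E70XX → F_EXX = 70 ksi.
t_e = 0.707 × 0.3125 = 0.2209 in.
R_nwl = 0.6 × 70 × 0.2209 × 28 = 259.8 kips (longitudinal, 2 welds).
R_nwt = 0.6 × 70 × 0.2209 × 8.5 = 78.87 kips (transverse, base value).
(i) R_nwl + R_nwt = 338.7 kips; (ii) 0.85 R_nwl + 1.5 R_nwt = 339.2 kips.
R_n = max = 339.2 kips [governs: (ii)]; φR_n = 254.4 kips.

φR_n ≈ 254 kips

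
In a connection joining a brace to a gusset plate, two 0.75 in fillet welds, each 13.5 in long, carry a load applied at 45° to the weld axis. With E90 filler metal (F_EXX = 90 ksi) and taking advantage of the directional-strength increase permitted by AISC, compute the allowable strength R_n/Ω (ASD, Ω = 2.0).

R_n/Ω ≈ 501 kips

t_e = 0.707 × 0.75 = 0.5302 in; A_we = 0.5302 × 27 = 14.32 in².
Directional factor: 1.0 + 0.5 sin^1.5(45°) = 1.297.
F_nw = 0.6 × 90 × 1.297 = 70.05 ksi.
R_n/Ω = (70.05 × 14.32) / 2.0 = 501.5 kips.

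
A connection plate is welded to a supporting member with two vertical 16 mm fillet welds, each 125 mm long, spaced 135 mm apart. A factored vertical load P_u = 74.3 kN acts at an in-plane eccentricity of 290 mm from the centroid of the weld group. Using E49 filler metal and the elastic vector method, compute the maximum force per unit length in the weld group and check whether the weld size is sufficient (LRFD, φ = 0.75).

f_max ≈ 1580 N/mm; adequate

E49XX → F_EXX = 490 MPa.
Total weld length L_w = 250 mm. Treat welds as unit-width lines.
Polar moment about centroid: J = 2[d³/12 + d(b/2)²] = 2[125³/12 + 125×67.5²] = 1465000 mm³.
Direct shear f_v = P/L_w = 74.3×10³ / 250 = 297.2 N/mm (vertical).
Torsion M = P·e = 74.3×10³ × 290 = 21547000 N·mm.
Critical point at (x, y) = (67.5, 62.5) from centroid. f_tx = M·y/J = 919.5 N/mm; f_ty = M·x/J = 993.1 N/mm.
Resultant f_max = √[f_tx² + (f_v + f_ty)²] = √[919.5² + (297.2 + 993.1)²] = 1584 N/mm.
Capacity per unit length: φr_n = 0.75 × 0.6 × 490 × (0.707 × 16) = 2494 N/mm.
1584 ≤ 2494 → adequate.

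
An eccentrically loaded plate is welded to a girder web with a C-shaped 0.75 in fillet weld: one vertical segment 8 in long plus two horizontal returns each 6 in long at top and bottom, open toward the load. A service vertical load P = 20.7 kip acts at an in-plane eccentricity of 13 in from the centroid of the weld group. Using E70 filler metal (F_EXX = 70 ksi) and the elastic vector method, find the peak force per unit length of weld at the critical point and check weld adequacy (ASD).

f_max ≈ 5.77 kip/in; adequate

Total weld length L_w = 20 in. Treat welds as unit-width lines.
Centroid: x̄ = 2×6×3 / 20 = 1.8 in from the vertical weld.
Polar moment about centroid: J = I_x + I_y = [8³/12 + 2×6×4²] + [8×1.8² + 2(6³/12 + 6×1.2²)] = 313.9 in³.
Direct shear f_v = P/L_w = 20.7 / 20 = 1.035 kip/in (vertical).
Torsion M = P·e = 20.7 × 13 = 269.1 kip·in.
Critical point at (x, y) = (4.2, 4) from centroid. f_tx = M·y/J = 3.429 kip/in; f_ty = M·x/J = 3.601 kip/in.
Resultant f_max = √[f_tx² + (f_v + f_ty)²] = √[3.429² + (1.035 + 3.601)²] = 5.767 kip/in.
Capacity per unit length: r_n/Ω = (1/2.0) × 0.6 × 70 × (0.707 × 0.75) = 11.14 kip/in.
5.767 ≤ 11.14 → adequate.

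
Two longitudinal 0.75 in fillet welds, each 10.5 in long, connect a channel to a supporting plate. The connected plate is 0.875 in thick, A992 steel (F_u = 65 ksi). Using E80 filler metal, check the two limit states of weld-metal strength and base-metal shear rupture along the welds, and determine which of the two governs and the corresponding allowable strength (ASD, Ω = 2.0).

E80XX → F_EXX = 80 ksi.
t_e = 0.707 × 0.75 = 0.5302 in; L = 21 in.
Weld metal: R_n/Ω = (1/2.0) × 0.6 × 80 × 0.5302 × 21 = 267.2 kip.
Base metal (shear rupture): R_n/Ω = (1/2.0) × 0.6 × 65 × 0.875 × 21 = 358.3 kip.
Governing: weld metal.

R_n/Ω ≈ 267 kip (weld metal governs)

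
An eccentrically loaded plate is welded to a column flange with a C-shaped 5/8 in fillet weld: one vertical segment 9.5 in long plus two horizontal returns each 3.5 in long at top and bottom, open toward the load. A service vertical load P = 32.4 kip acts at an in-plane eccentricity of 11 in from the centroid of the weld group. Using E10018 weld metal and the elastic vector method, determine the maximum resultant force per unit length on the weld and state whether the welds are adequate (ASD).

f_max ≈ 9.01 kip/in; adequate

E100XX → F_EXX = 100 ksi.
Total weld length L_w = 16.5 in. Treat welds as unit-width lines.
Centroid: x̄ = 2×3.5×1.75 / 16.5 = 0.7424 in from the vertical weld.
Polar moment about centroid: J = I_x + I_y = [9.5³/12 + 2×3.5×4.75²] + [9.5×0.7424² + 2(3.5³/12 + 3.5×1.008²)] = 248.9 in³.
Direct shear f_v = P/L_w = 32.4 / 16.5 = 1.964 kip/in (vertical).
Torsion M = P·e = 32.4 × 11 = 356.4 kip·in.
Critical point at (x, y) = (2.758, 4.75) from centroid. f_tx = M·y/J = 6.802 kip/in; f_ty = M·x/J = 3.949 kip/in.
Resultant f_max = √[f_tx² + (f_v + f_ty)²] = √[6.802² + (1.964 + 3.949)²] = 9.013 kip/in.
Capacity per unit length: r_n/Ω = (1/2.0) × 0.6 × 100 × (0.707 × 0.625) = 13.26 kip/in.
9.013 ≤ 13.26 → adequate.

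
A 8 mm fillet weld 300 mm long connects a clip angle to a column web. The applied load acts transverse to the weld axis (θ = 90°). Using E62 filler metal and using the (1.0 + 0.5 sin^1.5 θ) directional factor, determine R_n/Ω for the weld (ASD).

E62XX → F_EXX = 620 MPa.
t_e = 0.707 × 8 = 5.656 mm; A_we = 5.656 × 300 = 1697 mm².
Directional factor: 1.0 + 0.5 sin^1.5(90°) = 1.5.
F_nw = 0.6 × 620 × 1.5 = 558 MPa.
R_n/Ω = (558 × 1697) / 2.0 × 10⁻³ = 473.4 kN.

R_n/Ω ≈ 473 kN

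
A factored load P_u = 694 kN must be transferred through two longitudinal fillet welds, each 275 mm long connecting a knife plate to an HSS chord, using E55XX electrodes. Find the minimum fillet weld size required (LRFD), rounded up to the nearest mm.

E55XX → F_EXX = 550 MPa.
Total weld length L = 550 mm.
Required throat t_e = P_u / (φ × 0.6 F_EXX × L) = 694 / (0.75 × 0.6 × 550 × 550 × 10⁻³) = 5.098 mm.
Required leg w = t_e / 0.707 = 7.211 mm → use 8 mm.

w = 8 mm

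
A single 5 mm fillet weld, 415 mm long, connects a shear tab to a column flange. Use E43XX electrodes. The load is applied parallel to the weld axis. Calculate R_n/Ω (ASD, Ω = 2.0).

R_n/Ω ≈ 189 kN

E43XX → F_EXX = 430 MPa.
Effective throat t_e = 0.707 × 5 = 3.535 mm.
Total length L = 415 mm; A_we = 3.535 × 415 = 1467 mm².
F_nw = 0.6 F_EXX = 0.6 × 430 = 258 MPa.
R_n = 258 × 1467 × 10⁻³ = 378.5 kN; R_n/Ω = 378.5/2.0 = 189.2 kN.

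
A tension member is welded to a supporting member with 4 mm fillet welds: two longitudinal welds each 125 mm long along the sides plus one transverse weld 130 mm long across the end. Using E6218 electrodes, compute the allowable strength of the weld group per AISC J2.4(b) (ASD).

E62XX → F_EXX = 620 MPa.
t_e = 0.707 × 4 = 2.828 mm.
R_nwl = 0.6 × 620 × 2.828 × 250 × 10⁻³ = 263 kN (longitudinal, 2 welds).
R_nwt = 0.6 × 620 × 2.828 × 130 × 10⁻³ = 136.8 kN (transverse, base value).
(i) R_nwl + R_nwt = 399.8 kN; (ii) 0.85 R_nwl + 1.5 R_nwt = 428.7 kN.
R_n = max = 428.7 kN [governs: (ii)]; R_n/Ω = 214.3 kN.

R_n/Ω ≈ 214 kN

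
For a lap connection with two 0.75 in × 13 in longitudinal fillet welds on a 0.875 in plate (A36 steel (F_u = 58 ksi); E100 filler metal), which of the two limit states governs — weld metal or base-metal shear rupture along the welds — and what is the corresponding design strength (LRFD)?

E100XX → F_EXX = 100 ksi.
t_e = 0.707 × 0.75 = 0.5302 in; L = 26 in.
Weld metal: φR_n = 0.75 × 0.6 × 100 × 0.5302 × 26 = 620.4 kips.
Base metal (shear rupture): φR_n = 0.75 × 0.6 × 58 × 0.875 × 26 = 593.8 kips.
Governing: base-metal shear rupture.

φR_n ≈ 594 kips (base-metal shear rupture governs)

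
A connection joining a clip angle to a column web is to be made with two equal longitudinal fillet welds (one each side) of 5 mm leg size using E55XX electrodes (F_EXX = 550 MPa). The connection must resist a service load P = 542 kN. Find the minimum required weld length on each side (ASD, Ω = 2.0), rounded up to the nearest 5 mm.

L = 465 mm on each side

Throat t_e = 0.707 × 5 = 3.535 mm.
r_n/Ω = (0.6 × 550 × 3.535) / 2.0 = 583.3 N/mm = 0.5833 kN/mm.
L_req = P / (r_n/Ω) = 542 / 0.5833 = 929.2 mm total.
Per side: 929.2 / 2 = 464.6 mm.
Round up → use L = 465 mm on each side.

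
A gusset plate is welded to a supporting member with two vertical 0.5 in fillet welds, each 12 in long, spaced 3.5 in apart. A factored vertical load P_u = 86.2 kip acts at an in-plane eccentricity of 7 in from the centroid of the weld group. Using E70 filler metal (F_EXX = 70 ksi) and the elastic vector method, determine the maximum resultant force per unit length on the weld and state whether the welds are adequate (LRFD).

f_max ≈ 11.9 kip/in; NOT adequate

Total weld length L_w = 24 in. Treat welds as unit-width lines.
Polar moment about centroid: J = 2[d³/12 + d(b/2)²] = 2[12³/12 + 12×1.75²] = 361.5 in³.
Direct shear f_v = P/L_w = 86.2 / 24 = 3.592 kip/in (vertical).
Torsion M = P·e = 86.2 × 7 = 603.4 kip·in.
Critical point at (x, y) = (1.75, 6) from centroid. f_tx = M·y/J = 10.01 kip/in; f_ty = M·x/J = 2.921 kip/in.
Resultant f_max = √[f_tx² + (f_v + f_ty)²] = √[10.01² + (3.592 + 2.921)²] = 11.95 kip/in.
Capacity per unit length: φr_n = 0.75 × 0.6 × 70 × (0.707 × 0.5) = 11.14 kip/in.
11.95 > 11.14 → NOT adequate.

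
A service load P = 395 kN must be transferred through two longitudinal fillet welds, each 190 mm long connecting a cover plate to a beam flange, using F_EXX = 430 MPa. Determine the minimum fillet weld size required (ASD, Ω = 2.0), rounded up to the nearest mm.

Total weld length L = 380 mm.
Required throat t_e = P × Ω / (0.6 F_EXX × L) = 395 × 2.0 / (0.6 × 430 × 380 × 10⁻³) = 8.058 mm.
Required leg w = t_e / 0.707 = 11.4 mm → use 12 mm.

w = 12 mm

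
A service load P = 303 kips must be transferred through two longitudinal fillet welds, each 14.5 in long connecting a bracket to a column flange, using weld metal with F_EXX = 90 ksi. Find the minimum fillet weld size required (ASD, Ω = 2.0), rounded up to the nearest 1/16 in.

Total weld length L = 29 in.
Required throat t_e = P × Ω / (0.6 F_EXX × L) = 303 × 2.0 / (0.6 × 90 × 29) = 0.387 in.
Required leg w = t_e / 0.707 = 0.5473 in → use 9/16 in.

w = 9/16 in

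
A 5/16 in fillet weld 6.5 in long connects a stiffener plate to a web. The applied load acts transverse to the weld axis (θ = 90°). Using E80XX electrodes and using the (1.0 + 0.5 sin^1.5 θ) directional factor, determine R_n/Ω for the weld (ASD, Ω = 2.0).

R_n/Ω ≈ 51.7 kip

E80XX → F_EXX = 80 ksi.
t_e = 0.707 × 0.3125 = 0.2209 in; A_we = 0.2209 × 6.5 = 1.436 in².
Directional factor: 1.0 + 0.5 sin^1.5(90°) = 1.5.
F_nw = 0.6 × 80 × 1.5 = 72 ksi.
R_n/Ω = (72 × 1.436) / 2.0 = 51.7 kip.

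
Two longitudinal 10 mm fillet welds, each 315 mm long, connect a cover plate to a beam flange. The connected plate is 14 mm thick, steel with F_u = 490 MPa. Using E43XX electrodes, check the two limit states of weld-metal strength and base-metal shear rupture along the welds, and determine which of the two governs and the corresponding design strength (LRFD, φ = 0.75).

E43XX → F_EXX = 430 MPa.
t_e = 0.707 × 10 = 7.07 mm; L = 630 mm.
Weld metal: φR_n = 0.75 × 0.6 × 430 × 7.07 × 630 × 10⁻³ = 861.9 kN.
Base metal (shear rupture): φR_n = 0.75 × 0.6 × 490 × 14 × 630 × 10⁻³ = 1945 kN.
Governing: weld metal.

φR_n ≈ 862 kN (weld metal governs)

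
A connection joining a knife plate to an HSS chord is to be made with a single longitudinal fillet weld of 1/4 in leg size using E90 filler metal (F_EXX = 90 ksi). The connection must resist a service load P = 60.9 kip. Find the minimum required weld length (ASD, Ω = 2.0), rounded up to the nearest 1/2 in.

Throat t_e = 0.707 × 0.25 = 0.1767 in.
r_n/Ω = (0.6 × 90 × 0.1767) / 2.0 = 4.772 kip/in.
L_req = P / (r_n/Ω) = 60.9 / 4.772 = 12.76 in total.
Round up → use L = 13 in.

L = 13 in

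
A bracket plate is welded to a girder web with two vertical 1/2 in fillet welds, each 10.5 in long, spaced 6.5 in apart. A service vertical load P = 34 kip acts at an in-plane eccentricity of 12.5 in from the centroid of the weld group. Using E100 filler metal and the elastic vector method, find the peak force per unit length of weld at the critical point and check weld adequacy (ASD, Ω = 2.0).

f_max ≈ 7.31 kip/in; adequate

E100XX → F_EXX = 100 ksi.
Total weld length L_w = 21 in. Treat welds as unit-width lines.
Polar moment about centroid: J = 2[d³/12 + d(b/2)²] = 2[10.5³/12 + 10.5×3.25²] = 414.8 in³.
Direct shear f_v = P/L_w = 34 / 21 = 1.619 kip/in (vertical).
Torsion M = P·e = 34 × 12.5 = 425 kip·in.
Critical point at (x, y) = (3.25, 5.25) from centroid. f_tx = M·y/J = 5.38 kip/in; f_ty = M·x/J = 3.33 kip/in.
Resultant f_max = √[f_tx² + (f_v + f_ty)²] = √[5.38² + (1.619 + 3.33)²] = 7.31 kip/in.
Capacity per unit length: r_n/Ω = (1/2.0) × 0.6 × 100 × (0.707 × 0.5) = 10.6 kip/in.
7.31 ≤ 10.6 → adequate.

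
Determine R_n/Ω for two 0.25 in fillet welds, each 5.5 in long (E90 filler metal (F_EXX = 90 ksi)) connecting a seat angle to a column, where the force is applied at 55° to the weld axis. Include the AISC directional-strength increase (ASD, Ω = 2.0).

R_n/Ω ≈ 72 kips

t_e = 0.707 × 0.25 = 0.1767 in; A_we = 0.1767 × 11 = 1.944 in².
Directional factor: 1.0 + 0.5 sin^1.5(55°) = 1.371.
F_nw = 0.6 × 90 × 1.371 = 74.02 ksi.
R_n/Ω = (74.02 × 1.944) / 2.0 = 71.95 kips.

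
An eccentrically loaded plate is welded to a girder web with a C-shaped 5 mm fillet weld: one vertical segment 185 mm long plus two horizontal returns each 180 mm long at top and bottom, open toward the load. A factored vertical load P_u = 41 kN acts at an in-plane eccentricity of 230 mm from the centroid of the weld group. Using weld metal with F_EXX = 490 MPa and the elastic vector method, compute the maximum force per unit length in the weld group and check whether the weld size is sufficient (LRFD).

f_max ≈ 320 N/mm; adequate

Total weld length L_w = 545 mm. Treat welds as unit-width lines.
Centroid: x̄ = 2×180×90 / 545 = 59.45 mm from the vertical weld.
Polar moment about centroid: J = I_x + I_y = [185³/12 + 2×180×92.5²] + [185×59.45² + 2(180³/12 + 180×30.55²)] = 5570000 mm³.
Direct shear f_v = P/L_w = 41×10³ / 545 = 75.23 N/mm (vertical).
Torsion M = P·e = 41×10³ × 230 = 9430000 N·mm.
Critical point at (x, y) = (120.6, 92.5) from centroid. f_tx = M·y/J = 156.6 N/mm; f_ty = M·x/J = 204.1 N/mm.
Resultant f_max = √[f_tx² + (f_v + f_ty)²] = √[156.6² + (75.23 + 204.1)²] = 320.2 N/mm.
Capacity per unit length: φr_n = 0.75 × 0.6 × 490 × (0.707 × 5) = 779.5 N/mm.
320.2 ≤ 779.5 → adequate.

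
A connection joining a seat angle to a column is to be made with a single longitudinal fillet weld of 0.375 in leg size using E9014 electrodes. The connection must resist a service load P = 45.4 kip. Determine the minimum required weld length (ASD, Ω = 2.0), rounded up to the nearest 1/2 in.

L = 6.5 in

E90XX → F_EXX = 90 ksi.
Throat t_e = 0.707 × 0.375 = 0.2651 in.
r_n/Ω = (0.6 × 90 × 0.2651) / 2.0 = 7.158 kip/in.
L_req = P / (r_n/Ω) = 45.4 / 7.158 = 6.342 in total.
Round up → use L = 6.5 in.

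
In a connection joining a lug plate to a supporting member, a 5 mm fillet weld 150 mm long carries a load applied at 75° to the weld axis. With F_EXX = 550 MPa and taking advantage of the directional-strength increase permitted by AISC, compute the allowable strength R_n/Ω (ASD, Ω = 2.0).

t_e = 0.707 × 5 = 3.535 mm; A_we = 3.535 × 150 = 530.2 mm².
Directional factor: 1.0 + 0.5 sin^1.5(75°) = 1.475.
F_nw = 0.6 × 550 × 1.475 = 486.6 MPa.
R_n/Ω = (486.6 × 530.2) / 2.0 × 10⁻³ = 129 kN.

R_n/Ω ≈ 129 kN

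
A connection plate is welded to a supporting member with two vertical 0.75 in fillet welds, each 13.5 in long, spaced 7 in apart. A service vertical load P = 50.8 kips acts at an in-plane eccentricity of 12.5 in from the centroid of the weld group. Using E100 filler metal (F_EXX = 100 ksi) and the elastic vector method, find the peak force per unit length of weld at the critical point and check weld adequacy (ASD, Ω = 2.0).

Total weld length L_w = 27 in. Treat welds as unit-width lines.
Polar moment about centroid: J = 2[d³/12 + d(b/2)²] = 2[13.5³/12 + 13.5×3.5²] = 740.8 in³.
Direct shear f_v = P/L_w = 50.8 / 27 = 1.881 kip/in (vertical).
Torsion M = P·e = 50.8 × 12.5 = 635 kip·in.
Critical point at (x, y) = (3.5, 6.75) from centroid. f_tx = M·y/J = 5.786 kip/in; f_ty = M·x/J = 3 kip/in.
Resultant f_max = √[f_tx² + (f_v + f_ty)²] = √[5.786² + (1.881 + 3)²] = 7.57 kip/in.
Capacity per unit length: r_n/Ω = (1/2.0) × 0.6 × 100 × (0.707 × 0.75) = 15.91 kip/in.
7.57 ≤ 15.91 → adequate.

f_max ≈ 7.57 kip/in; adequate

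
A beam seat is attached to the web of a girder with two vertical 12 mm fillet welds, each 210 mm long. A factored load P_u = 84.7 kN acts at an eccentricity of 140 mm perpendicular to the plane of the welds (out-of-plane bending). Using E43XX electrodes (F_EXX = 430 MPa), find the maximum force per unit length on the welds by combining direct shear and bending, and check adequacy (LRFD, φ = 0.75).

L_w = 2 × 210 = 420 mm; section modulus (unit throat) S = 2 × L²/6 = 14700 mm².
Direct shear f_v = P/L_w = 84.7×10³/420 = 201.7 N/mm.
Moment M = P × e = 84.7×10³ × 140 = 11858000 N·mm; bending f_b = M/S = 806.7 N/mm.
f_max = √(f_v² + f_b²) = √(201.7² + 806.7²) = 831.5 N/mm.
φr_n = 0.75 × 0.6 × 430 × (0.707 × 12) = 1642 N/mm → adequate.

f_max ≈ 831 N/mm; adequate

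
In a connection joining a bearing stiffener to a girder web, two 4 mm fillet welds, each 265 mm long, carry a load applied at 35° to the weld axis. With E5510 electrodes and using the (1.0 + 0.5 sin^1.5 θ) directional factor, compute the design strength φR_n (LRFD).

E55XX → F_EXX = 550 MPa.
t_e = 0.707 × 4 = 2.828 mm; A_we = 2.828 × 530 = 1499 mm².
Directional factor: 1.0 + 0.5 sin^1.5(35°) = 1.217.
F_nw = 0.6 × 550 × 1.217 = 401.7 MPa.
φR_n = 0.75 × 401.7 × 1499 × 10⁻³ = 451.5 kN.

φR_n ≈ 452 kN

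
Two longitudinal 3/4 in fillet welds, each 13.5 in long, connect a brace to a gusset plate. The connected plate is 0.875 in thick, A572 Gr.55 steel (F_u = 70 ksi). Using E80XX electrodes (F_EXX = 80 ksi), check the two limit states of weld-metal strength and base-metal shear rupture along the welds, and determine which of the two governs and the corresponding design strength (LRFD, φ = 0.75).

φR_n ≈ 515 kips (weld metal governs)

t_e = 0.707 × 0.75 = 0.5302 in; L = 27 in.
Weld metal: φR_n = 0.75 × 0.6 × 80 × 0.5302 × 27 = 515.4 kips.
Base metal (shear rupture): φR_n = 0.75 × 0.6 × 70 × 0.875 × 27 = 744.2 kips.
Governing: weld metal.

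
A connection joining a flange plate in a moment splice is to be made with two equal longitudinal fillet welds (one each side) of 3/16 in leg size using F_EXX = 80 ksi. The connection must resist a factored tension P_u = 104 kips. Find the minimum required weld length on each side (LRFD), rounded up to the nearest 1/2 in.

Throat t_e = 0.707 × 0.1875 = 0.1326 in.
φr_n = 0.75 × 0.6 × 80 × 0.1326 = 4.772 kips/in.
L_req = P_u / φr_n = 104 / 4.772 = 21.79 in total.
Per side: 21.79 / 2 = 10.9 in.
Round up → use L = 11 in on each side.

L = 11 in on each side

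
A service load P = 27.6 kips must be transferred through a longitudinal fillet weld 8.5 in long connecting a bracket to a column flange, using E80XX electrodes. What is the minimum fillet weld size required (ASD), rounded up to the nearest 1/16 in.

E80XX → F_EXX = 80 ksi.
Total weld length L = 8.5 in.
Required throat t_e = P × Ω / (0.6 F_EXX × L) = 27.6 × 2.0 / (0.6 × 80 × 8.5) = 0.1353 in.
Required leg w = t_e / 0.707 = 0.1914 in → use 1/4 in.

w = 1/4 in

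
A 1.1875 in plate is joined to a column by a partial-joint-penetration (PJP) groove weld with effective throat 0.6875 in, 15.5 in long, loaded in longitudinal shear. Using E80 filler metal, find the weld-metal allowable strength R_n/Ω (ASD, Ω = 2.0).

E80XX → F_EXX = 80 ksi.
Effective throat (given) t_e = 0.6875 in.
A_we = 0.6875 × 15.5 = 10.66 in².
F_nw = 0.6 F_EXX = 48 ksi.
R_n/Ω = (48 × 10.66) / 2.0 = 255.8 kips.

R_n/Ω ≈ 256 kips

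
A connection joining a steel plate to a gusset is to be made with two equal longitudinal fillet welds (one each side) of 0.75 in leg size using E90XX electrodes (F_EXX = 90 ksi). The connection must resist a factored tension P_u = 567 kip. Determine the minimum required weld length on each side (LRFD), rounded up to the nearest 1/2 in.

L = 13.5 in on each side

Throat t_e = 0.707 × 0.75 = 0.5302 in.
φr_n = 0.75 × 0.6 × 90 × 0.5302 = 21.48 kip/in.
L_req = P_u / φr_n = 567 / 21.48 = 26.4 in total.
Per side: 26.4 / 2 = 13.2 in.
Round up → use L = 13.5 in on each side.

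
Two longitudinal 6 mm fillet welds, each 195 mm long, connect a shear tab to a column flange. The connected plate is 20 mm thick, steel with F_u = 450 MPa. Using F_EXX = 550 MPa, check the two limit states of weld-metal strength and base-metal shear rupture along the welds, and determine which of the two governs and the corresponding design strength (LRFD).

t_e = 0.707 × 6 = 4.242 mm; L = 390 mm.
Weld metal: φR_n = 0.75 × 0.6 × 550 × 4.242 × 390 × 10⁻³ = 409.5 kN.
Base metal (shear rupture): φR_n = 0.75 × 0.6 × 450 × 20 × 390 × 10⁻³ = 1580 kN.
Governing: weld metal.

φR_n ≈ 409 kN (weld metal governs)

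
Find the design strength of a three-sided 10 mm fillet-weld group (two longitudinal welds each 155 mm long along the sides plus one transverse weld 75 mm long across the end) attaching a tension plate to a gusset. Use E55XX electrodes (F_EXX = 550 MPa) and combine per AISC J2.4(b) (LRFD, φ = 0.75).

t_e = 0.707 × 10 = 7.07 mm.
R_nwl = 0.6 × 550 × 7.07 × 310 × 10⁻³ = 723.3 kN (longitudinal, 2 welds).
R_nwt = 0.6 × 550 × 7.07 × 75 × 10⁻³ = 175 kN (transverse, base value).
(i) R_nwl + R_nwt = 898.2 kN; (ii) 0.85 R_nwl + 1.5 R_nwt = 877.2 kN.
R_n = max = 898.2 kN [governs: (i)]; φR_n = 673.7 kN.

φR_n ≈ 674 kN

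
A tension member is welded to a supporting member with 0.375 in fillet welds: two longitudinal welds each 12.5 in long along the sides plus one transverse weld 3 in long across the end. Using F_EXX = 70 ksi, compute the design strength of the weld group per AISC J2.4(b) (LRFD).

φR_n ≈ 234 kips

t_e = 0.707 × 0.375 = 0.2651 in.
R_nwl = 0.6 × 70 × 0.2651 × 25 = 278.4 kips (longitudinal, 2 welds).
R_nwt = 0.6 × 70 × 0.2651 × 3 = 33.41 kips (transverse, base value).
(i) R_nwl + R_nwt = 311.8 kips; (ii) 0.85 R_nwl + 1.5 R_nwt = 286.7 kips.
R_n = max = 311.8 kips [governs: (i)]; φR_n = 233.8 kips.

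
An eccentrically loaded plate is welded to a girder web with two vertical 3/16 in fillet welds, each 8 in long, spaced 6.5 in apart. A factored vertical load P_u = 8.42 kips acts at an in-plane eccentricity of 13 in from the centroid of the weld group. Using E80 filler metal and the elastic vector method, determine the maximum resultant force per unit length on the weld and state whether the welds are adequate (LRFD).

E80XX → F_EXX = 80 ksi.
Total weld length L_w = 16 in. Treat welds as unit-width lines.
Polar moment about centroid: J = 2[d³/12 + d(b/2)²] = 2[8³/12 + 8×3.25²] = 254.3 in³.
Direct shear f_v = P/L_w = 8.42 / 16 = 0.5262 kip/in (vertical).
Torsion M = P·e = 8.42 × 13 = 109.46 kip·in.
Critical point at (x, y) = (3.25, 4) from centroid. f_tx = M·y/J = 1.722 kip/in; f_ty = M·x/J = 1.399 kip/in.
Resultant f_max = √[f_tx² + (f_v + f_ty)²] = √[1.722² + (0.5262 + 1.399)²] = 2.582 kip/in.
Capacity per unit length: φr_n = 0.75 × 0.6 × 80 × (0.707 × 0.1875) = 4.772 kip/in.
2.582 ≤ 4.772 → adequate.

f_max ≈ 2.58 kip/in; adequate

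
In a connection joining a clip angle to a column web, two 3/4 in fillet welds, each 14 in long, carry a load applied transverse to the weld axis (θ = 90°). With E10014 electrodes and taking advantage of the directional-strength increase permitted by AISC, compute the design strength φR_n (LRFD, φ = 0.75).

E100XX → F_EXX = 100 ksi.
t_e = 0.707 × 0.75 = 0.5302 in; A_we = 0.5302 × 28 = 14.85 in².
Directional factor: 1.0 + 0.5 sin^1.5(90°) = 1.5.
F_nw = 0.6 × 100 × 1.5 = 90 ksi.
φR_n = 0.75 × 90 × 14.85 = 1002 kip.

φR_n ≈ 1000 kip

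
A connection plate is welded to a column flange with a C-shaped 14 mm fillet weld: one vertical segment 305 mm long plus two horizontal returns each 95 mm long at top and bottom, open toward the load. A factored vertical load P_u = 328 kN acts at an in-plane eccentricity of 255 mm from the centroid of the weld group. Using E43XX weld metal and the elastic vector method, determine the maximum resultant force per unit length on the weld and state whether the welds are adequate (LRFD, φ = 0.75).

f_max ≈ 2360 N/mm; NOT adequate

E43XX → F_EXX = 430 MPa.
Total weld length L_w = 495 mm. Treat welds as unit-width lines.
Centroid: x̄ = 2×95×47.5 / 495 = 18.23 mm from the vertical weld.
Polar moment about centroid: J = I_x + I_y = [305³/12 + 2×95×152.5²] + [305×18.23² + 2(95³/12 + 95×29.27²)] = 7190000 mm³.
Direct shear f_v = P/L_w = 328×10³ / 495 = 662.6 N/mm (vertical).
Torsion M = P·e = 328×10³ × 255 = 83640000 N·mm.
Critical point at (x, y) = (76.77, 152.5) from centroid. f_tx = M·y/J = 1774 N/mm; f_ty = M·x/J = 893 N/mm.
Resultant f_max = √[f_tx² + (f_v + f_ty)²] = √[1774² + (662.6 + 893)²] = 2359 N/mm.
Capacity per unit length: φr_n = 0.75 × 0.6 × 430 × (0.707 × 14) = 1915 N/mm.
2359 > 1915 → NOT adequate.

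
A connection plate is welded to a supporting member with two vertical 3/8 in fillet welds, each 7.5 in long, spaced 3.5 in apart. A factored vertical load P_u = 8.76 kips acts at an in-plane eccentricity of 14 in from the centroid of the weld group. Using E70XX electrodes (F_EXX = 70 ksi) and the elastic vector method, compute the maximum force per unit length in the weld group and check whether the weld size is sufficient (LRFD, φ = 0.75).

f_max ≈ 4.64 kip/in; adequate

Total weld length L_w = 15 in. Treat welds as unit-width lines.
Polar moment about centroid: J = 2[d³/12 + d(b/2)²] = 2[7.5³/12 + 7.5×1.75²] = 116.2 in³.
Direct shear f_v = P/L_w = 8.76 / 15 = 0.584 kip/in (vertical).
Torsion M = P·e = 8.76 × 14 = 122.64 kip·in.
Critical point at (x, y) = (1.75, 3.75) from centroid. f_tx = M·y/J = 3.956 kip/in; f_ty = M·x/J = 1.846 kip/in.
Resultant f_max = √[f_tx² + (f_v + f_ty)²] = √[3.956² + (0.584 + 1.846)²] = 4.643 kip/in.
Capacity per unit length: φr_n = 0.75 × 0.6 × 70 × (0.707 × 0.375) = 8.351 kip/in.
4.643 ≤ 8.351 → adequate.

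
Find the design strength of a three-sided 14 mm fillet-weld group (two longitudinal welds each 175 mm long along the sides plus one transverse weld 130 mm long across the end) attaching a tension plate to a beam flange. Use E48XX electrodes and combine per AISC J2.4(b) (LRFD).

φR_n ≈ 1050 kN

E48XX → F_EXX = 480 MPa.
t_e = 0.707 × 14 = 9.898 mm.
R_nwl = 0.6 × 480 × 9.898 × 350 × 10⁻³ = 997.7 kN (longitudinal, 2 welds).
R_nwt = 0.6 × 480 × 9.898 × 130 × 10⁻³ = 370.6 kN (transverse, base value).
(i) R_nwl + R_nwt = 1368 kN; (ii) 0.85 R_nwl + 1.5 R_nwt = 1404 kN.
R_n = max = 1404 kN [governs: (ii)]; φR_n = 1053 kN.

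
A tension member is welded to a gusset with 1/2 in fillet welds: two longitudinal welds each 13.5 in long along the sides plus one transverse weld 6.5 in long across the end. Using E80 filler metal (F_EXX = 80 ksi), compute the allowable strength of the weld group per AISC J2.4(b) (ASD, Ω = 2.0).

R_n/Ω ≈ 284 kips

t_e = 0.707 × 0.5 = 0.3535 in.
R_nwl = 0.6 × 80 × 0.3535 × 27 = 458.1 kips (longitudinal, 2 welds).
R_nwt = 0.6 × 80 × 0.3535 × 6.5 = 110.3 kips (transverse, base value).
(i) R_nwl + R_nwt = 568.4 kips; (ii) 0.85 R_nwl + 1.5 R_nwt = 554.9 kips.
R_n = max = 568.4 kips [governs: (i)]; R_n/Ω = 284.2 kips.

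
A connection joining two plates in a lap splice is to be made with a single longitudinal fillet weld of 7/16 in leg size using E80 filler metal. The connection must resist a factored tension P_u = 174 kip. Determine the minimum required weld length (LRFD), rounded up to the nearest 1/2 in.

L = 16 in

E80XX → F_EXX = 80 ksi.
Throat t_e = 0.707 × 0.4375 = 0.3093 in.
φr_n = 0.75 × 0.6 × 80 × 0.3093 = 11.14 kip/in.
L_req = P_u / φr_n = 174 / 11.14 = 15.63 in total.
Round up → use L = 16 in.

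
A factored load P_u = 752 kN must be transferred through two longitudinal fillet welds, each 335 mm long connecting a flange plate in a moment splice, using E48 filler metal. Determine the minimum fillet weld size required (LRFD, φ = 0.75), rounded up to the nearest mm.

E48XX → F_EXX = 480 MPa.
Total weld length L = 670 mm.
Required throat t_e = P_u / (φ × 0.6 F_EXX × L) = 752 / (0.75 × 0.6 × 480 × 670 × 10⁻³) = 5.196 mm.
Required leg w = t_e / 0.707 = 7.35 mm → use 8 mm.

w = 8 mm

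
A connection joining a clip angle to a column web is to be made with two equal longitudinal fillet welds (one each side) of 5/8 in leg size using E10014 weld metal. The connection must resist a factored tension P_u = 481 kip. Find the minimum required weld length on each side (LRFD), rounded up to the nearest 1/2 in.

E100XX → F_EXX = 100 ksi.
Throat t_e = 0.707 × 0.625 = 0.4419 in.
φr_n = 0.75 × 0.6 × 100 × 0.4419 = 19.88 kip/in.
L_req = P_u / φr_n = 481 / 19.88 = 24.19 in total.
Per side: 24.19 / 2 = 12.09 in.
Round up → use L = 12.5 in on each side.

L = 12.5 in on each side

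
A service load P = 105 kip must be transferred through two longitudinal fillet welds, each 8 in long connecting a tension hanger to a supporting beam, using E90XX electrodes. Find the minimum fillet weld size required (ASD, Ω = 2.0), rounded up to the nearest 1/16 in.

w = 3/8 in

E90XX → F_EXX = 90 ksi.
Total weld length L = 16 in.
Required throat t_e = P × Ω / (0.6 F_EXX × L) = 105 × 2.0 / (0.6 × 90 × 16) = 0.2431 in.
Required leg w = t_e / 0.707 = 0.3438 in → use 3/8 in.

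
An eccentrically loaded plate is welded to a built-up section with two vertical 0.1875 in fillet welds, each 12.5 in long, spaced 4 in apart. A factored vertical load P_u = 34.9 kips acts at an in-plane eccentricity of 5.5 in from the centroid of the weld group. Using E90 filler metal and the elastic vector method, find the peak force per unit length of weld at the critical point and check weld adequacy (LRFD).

f_max ≈ 3.64 kip/in; adequate

E90XX → F_EXX = 90 ksi.
Total weld length L_w = 25 in. Treat welds as unit-width lines.
Polar moment about centroid: J = 2[d³/12 + d(b/2)²] = 2[12.5³/12 + 12.5×2²] = 425.5 in³.
Direct shear f_v = P/L_w = 34.9 / 25 = 1.396 kip/in (vertical).
Torsion M = P·e = 34.9 × 5.5 = 191.95 kip·in.
Critical point at (x, y) = (2, 6.25) from centroid. f_tx = M·y/J = 2.819 kip/in; f_ty = M·x/J = 0.9022 kip/in.
Resultant f_max = √[f_tx² + (f_v + f_ty)²] = √[2.819² + (1.396 + 0.9022)²] = 3.637 kip/in.
Capacity per unit length: φr_n = 0.75 × 0.6 × 90 × (0.707 × 0.1875) = 5.369 kip/in.
3.637 ≤ 5.369 → adequate.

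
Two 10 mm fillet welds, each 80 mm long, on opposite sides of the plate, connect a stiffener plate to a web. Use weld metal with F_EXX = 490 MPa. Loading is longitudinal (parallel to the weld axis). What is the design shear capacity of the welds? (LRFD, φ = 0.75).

φR_n ≈ 249 kN

Effective throat t_e = 0.707 × 10 = 7.07 mm.
Total length L = 160 mm; A_we = 7.07 × 160 = 1131 mm².
F_nw = 0.6 F_EXX = 0.6 × 490 = 294 MPa.
φR_n = 0.75 × 294 × 1131 × 10⁻³ = 249.4 kN.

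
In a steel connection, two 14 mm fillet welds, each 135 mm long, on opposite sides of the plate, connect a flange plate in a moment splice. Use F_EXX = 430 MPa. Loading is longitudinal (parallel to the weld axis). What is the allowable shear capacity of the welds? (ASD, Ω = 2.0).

R_n/Ω ≈ 345 kN

Effective throat t_e = 0.707 × 14 = 9.898 mm.
Total length L = 270 mm; A_we = 9.898 × 270 = 2672 mm².
F_nw = 0.6 F_EXX = 0.6 × 430 = 258 MPa.
R_n = 258 × 2672 × 10⁻³ = 689.5 kN; R_n/Ω = 689.5/2.0 = 344.7 kN.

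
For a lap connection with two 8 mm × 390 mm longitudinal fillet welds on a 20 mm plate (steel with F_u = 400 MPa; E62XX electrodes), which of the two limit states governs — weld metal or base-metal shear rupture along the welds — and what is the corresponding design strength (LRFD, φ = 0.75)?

E62XX → F_EXX = 620 MPa.
t_e = 0.707 × 8 = 5.656 mm; L = 780 mm.
Weld metal: φR_n = 0.75 × 0.6 × 620 × 5.656 × 780 × 10⁻³ = 1231 kN.
Base metal (shear rupture): φR_n = 0.75 × 0.6 × 400 × 20 × 780 × 10⁻³ = 2808 kN.
Governing: weld metal.

φR_n ≈ 1230 kN (weld metal governs)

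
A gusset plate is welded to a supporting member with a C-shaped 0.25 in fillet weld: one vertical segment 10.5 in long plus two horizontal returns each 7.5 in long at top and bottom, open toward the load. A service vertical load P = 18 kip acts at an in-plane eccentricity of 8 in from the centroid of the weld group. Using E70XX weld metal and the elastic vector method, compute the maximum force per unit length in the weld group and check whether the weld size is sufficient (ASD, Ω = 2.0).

E70XX → F_EXX = 70 ksi.
Total weld length L_w = 25.5 in. Treat welds as unit-width lines.
Centroid: x̄ = 2×7.5×3.75 / 25.5 = 2.206 in from the vertical weld.
Polar moment about centroid: J = I_x + I_y = [10.5³/12 + 2×7.5×5.25²] + [10.5×2.206² + 2(7.5³/12 + 7.5×1.544²)] = 667.1 in³.
Direct shear f_v = P/L_w = 18 / 25.5 = 0.7059 kip/in (vertical).
Torsion M = P·e = 18 × 8 = 144 kip·in.
Critical point at (x, y) = (5.294, 5.25) from centroid. f_tx = M·y/J = 1.133 kip/in; f_ty = M·x/J = 1.143 kip/in.
Resultant f_max = √[f_tx² + (f_v + f_ty)²] = √[1.133² + (0.7059 + 1.143)²] = 2.168 kip/in.
Capacity per unit length: r_n/Ω = (1/2.0) × 0.6 × 70 × (0.707 × 0.25) = 3.712 kip/in.
2.168 ≤ 3.712 → adequate.

f_max ≈ 2.17 kip/in; adequate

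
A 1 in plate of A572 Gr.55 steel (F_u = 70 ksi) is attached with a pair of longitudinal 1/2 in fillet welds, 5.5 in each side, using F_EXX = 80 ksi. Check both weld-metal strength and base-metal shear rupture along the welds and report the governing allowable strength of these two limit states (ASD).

R_n/Ω ≈ 93.3 kip (weld metal governs)

t_e = 0.707 × 0.5 = 0.3535 in; L = 11 in.
Weld metal: R_n/Ω = (1/2.0) × 0.6 × 80 × 0.3535 × 11 = 93.32 kip.
Base metal (shear rupture): R_n/Ω = (1/2.0) × 0.6 × 70 × 1 × 11 = 231 kip.
Governing: weld metal.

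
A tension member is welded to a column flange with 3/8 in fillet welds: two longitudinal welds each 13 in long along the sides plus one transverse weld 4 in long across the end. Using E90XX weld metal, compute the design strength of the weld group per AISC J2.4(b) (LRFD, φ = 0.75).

E90XX → F_EXX = 90 ksi.
t_e = 0.707 × 0.375 = 0.2651 in.
R_nwl = 0.6 × 90 × 0.2651 × 26 = 372.2 kip (longitudinal, 2 welds).
R_nwt = 0.6 × 90 × 0.2651 × 4 = 57.27 kip (transverse, base value).
(i) R_nwl + R_nwt = 429.5 kip; (ii) 0.85 R_nwl + 1.5 R_nwt = 402.3 kip.
R_n = max = 429.5 kip [governs: (i)]; φR_n = 322.1 kip.

φR_n ≈ 322 kip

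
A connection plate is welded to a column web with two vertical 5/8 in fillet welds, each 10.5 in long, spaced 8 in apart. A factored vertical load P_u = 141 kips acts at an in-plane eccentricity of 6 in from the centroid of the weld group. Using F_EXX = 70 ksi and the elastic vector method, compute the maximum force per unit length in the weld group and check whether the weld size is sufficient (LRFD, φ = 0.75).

f_max ≈ 15.6 kip/in; NOT adequate

Total weld length L_w = 21 in. Treat welds as unit-width lines.
Polar moment about centroid: J = 2[d³/12 + d(b/2)²] = 2[10.5³/12 + 10.5×4²] = 528.9 in³.
Direct shear f_v = P/L_w = 141 / 21 = 6.714 kip/in (vertical).
Torsion M = P·e = 141 × 6 = 846 kip·in.
Critical point at (x, y) = (4, 5.25) from centroid. f_tx = M·y/J = 8.397 kip/in; f_ty = M·x/J = 6.398 kip/in.
Resultant f_max = √[f_tx² + (f_v + f_ty)²] = √[8.397² + (6.714 + 6.398)²] = 15.57 kip/in.
Capacity per unit length: φr_n = 0.75 × 0.6 × 70 × (0.707 × 0.625) = 13.92 kip/in.
15.57 > 13.92 → NOT adequate.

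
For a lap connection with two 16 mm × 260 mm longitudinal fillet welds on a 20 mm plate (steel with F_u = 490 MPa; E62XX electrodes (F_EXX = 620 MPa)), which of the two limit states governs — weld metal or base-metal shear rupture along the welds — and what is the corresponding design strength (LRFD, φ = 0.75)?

φR_n ≈ 1640 kN (weld metal governs)

t_e = 0.707 × 16 = 11.31 mm; L = 520 mm.
Weld metal: φR_n = 0.75 × 0.6 × 620 × 11.31 × 520 × 10⁻³ = 1641 kN.
Base metal (shear rupture): φR_n = 0.75 × 0.6 × 490 × 20 × 520 × 10⁻³ = 2293 kN.
Governing: weld metal.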